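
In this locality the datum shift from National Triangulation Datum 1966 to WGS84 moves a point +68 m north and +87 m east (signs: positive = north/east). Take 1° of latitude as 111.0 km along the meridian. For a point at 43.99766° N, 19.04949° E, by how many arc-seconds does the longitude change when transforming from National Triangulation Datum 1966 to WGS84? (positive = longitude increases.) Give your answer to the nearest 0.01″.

Δλ = 3.92″

At latitude 43.99766°, cos φ = 0.719368.
1° of longitude at this latitude = 111.0 × cos φ = 79.85 km, so Δλ = 87.0 / 79849.9 = 0.0010895° = 3.922″.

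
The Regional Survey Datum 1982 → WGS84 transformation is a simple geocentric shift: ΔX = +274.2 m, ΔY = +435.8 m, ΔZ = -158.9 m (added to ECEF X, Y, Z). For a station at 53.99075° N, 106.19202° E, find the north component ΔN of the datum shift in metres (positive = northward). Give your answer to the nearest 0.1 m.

ΔN = -370.1 m

At φ = 53.99075°, λ = 106.19202°: sin φ = 0.808922, cos φ = 0.587916, sin λ = 0.960333, cos λ = -0.278857.
ΔN = −sin φ cos λ·ΔX − sin φ sin λ·ΔY + cos φ·ΔZ = −(0.808922)(-0.278857)(274.2) − (0.808922)(0.960333)(435.8) + (0.587916)(-158.9) = -370.11 m.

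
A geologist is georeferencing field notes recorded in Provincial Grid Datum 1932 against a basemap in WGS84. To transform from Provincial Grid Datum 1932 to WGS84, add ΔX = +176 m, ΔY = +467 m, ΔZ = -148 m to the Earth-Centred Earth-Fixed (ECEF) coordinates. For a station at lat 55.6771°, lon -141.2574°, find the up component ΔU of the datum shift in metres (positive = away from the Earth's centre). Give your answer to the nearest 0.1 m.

ΔU = -364.4 m

The local up (radial) axis is (cos φ cos λ, cos φ sin λ, sin φ), giving ΔU = -77.403 − 164.792 − 122.229 = -364.42 m.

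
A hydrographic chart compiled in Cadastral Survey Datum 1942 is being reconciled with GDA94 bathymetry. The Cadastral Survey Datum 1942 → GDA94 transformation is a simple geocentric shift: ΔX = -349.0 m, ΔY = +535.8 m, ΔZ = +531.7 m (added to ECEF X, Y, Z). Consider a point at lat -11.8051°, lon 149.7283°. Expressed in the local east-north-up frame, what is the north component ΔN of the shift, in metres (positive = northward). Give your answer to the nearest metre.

ΔN = 637 m

At φ = -11.8051°, λ = 149.7283°: sin φ = -0.204583, cos φ = 0.978849, sin λ = 0.504101, cos λ = -0.863645.
ΔN = −sin φ cos λ·ΔX − sin φ sin λ·ΔY + cos φ·ΔZ = −(-0.204583)(-0.863645)(-349.0) − (-0.204583)(0.504101)(535.8) + (0.978849)(531.7) = 637.38 m.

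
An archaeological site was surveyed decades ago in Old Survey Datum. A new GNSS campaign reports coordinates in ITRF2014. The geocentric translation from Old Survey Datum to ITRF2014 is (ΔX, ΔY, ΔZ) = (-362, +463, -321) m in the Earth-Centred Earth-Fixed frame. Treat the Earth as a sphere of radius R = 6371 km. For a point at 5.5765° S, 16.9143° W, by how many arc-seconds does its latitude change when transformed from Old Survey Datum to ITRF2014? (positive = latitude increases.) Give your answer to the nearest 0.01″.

sin φ = -0.097175, cos φ = 0.995267, sin λ = -0.290941, cos λ = 0.956741.
North component: ΔN = −sin φ cos λ·ΔX − sin φ sin λ·ΔY + cos φ·ΔZ = −(-0.097175)(0.956741)(-362) − (-0.097175)(-0.290941)(463) + (0.995267)(-321) = -366.23 m.
1° of latitude spans πR/180 = 111195 m, so Δφ = -366.23 / 111195 × 3600 = -11.857″.

Δφ = -11.86″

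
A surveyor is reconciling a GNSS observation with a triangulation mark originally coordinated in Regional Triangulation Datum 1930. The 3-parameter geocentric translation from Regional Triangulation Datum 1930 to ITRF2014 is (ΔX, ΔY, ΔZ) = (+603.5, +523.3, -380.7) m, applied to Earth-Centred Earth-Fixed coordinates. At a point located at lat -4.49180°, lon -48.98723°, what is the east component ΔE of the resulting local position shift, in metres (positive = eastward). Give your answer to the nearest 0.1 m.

The local east axis at (φ, λ) is (−sin λ, cos λ, 0), so ΔE = −sin(-48.98723°)·603.5 + cos(-48.98723°)·523.3 = 798.78 m.

ΔE = 798.8 m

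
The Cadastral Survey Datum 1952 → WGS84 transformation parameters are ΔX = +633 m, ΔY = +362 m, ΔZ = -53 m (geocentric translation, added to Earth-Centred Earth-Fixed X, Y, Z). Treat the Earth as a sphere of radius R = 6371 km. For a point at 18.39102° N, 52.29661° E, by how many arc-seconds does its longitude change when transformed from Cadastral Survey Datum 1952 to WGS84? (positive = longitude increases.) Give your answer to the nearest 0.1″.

sin φ = 0.315500, cos φ = 0.948925, sin λ = 0.791187, cos λ = 0.611574.
East component: ΔE = −sin λ·ΔX + cos λ·ΔY = −(0.791187)(633) + (0.611574)(362) = -279.43 m.
1° of latitude spans πR/180 = 111195 m; at latitude φ, 1° of longitude spans that × cos φ = 105515.7 m, so Δλ = -279.43 / 105515.7 × 3600 = -9.534″.

Δλ = -9.5″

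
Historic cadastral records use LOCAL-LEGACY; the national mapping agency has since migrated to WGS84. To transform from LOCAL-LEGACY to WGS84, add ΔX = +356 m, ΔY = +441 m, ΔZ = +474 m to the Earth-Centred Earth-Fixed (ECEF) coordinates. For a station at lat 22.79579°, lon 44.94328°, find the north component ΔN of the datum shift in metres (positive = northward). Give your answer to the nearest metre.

ΔN = 219 m

At φ = 22.79579°, λ = 44.94328°: sin φ = 0.387448, cos φ = 0.921892, sin λ = 0.706406, cos λ = 0.707806.
ΔN = −sin φ cos λ·ΔX − sin φ sin λ·ΔY + cos φ·ΔZ = −(0.387448)(0.707806)(356) − (0.387448)(0.706406)(441) + (0.921892)(474) = 218.65 m.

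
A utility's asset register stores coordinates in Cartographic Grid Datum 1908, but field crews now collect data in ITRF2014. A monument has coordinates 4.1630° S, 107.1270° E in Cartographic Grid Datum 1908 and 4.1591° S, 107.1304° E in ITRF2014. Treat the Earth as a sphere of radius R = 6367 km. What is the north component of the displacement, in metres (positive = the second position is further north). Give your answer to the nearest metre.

Δφ = -4.1591° − -4.1630° = +0.0039°; Δλ = 107.1304° − 107.1270° = +0.0034°.
1° along a meridian = πR/180 = 111125 m.
ΔN = Δφ × 111125 = 433.4 m; ΔE = Δλ × 111125 × cos(-4.1630°) = +0.0034 × 111125 × 0.997362 = 376.8 m.

ΔN = 433 m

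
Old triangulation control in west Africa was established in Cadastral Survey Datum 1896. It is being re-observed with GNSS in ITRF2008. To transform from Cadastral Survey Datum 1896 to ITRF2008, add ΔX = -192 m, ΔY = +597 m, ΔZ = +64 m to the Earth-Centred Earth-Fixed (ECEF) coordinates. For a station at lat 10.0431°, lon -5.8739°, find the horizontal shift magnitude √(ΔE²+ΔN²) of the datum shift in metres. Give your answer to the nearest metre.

At φ = 10.0431°, λ = -5.8739°: sin φ = 0.174389, cos φ = 0.984677, sin λ = -0.102339, cos λ = 0.994750.
ΔE = −sin λ·ΔX + cos λ·ΔY = −(-0.102339)·(-192) + (0.994750)·(597) = 574.22 m.
ΔN = −sin φ cos λ·ΔX − sin φ sin λ·ΔY + cos φ·ΔZ = −(0.174389)(0.994750)(-192) − (0.174389)(-0.102339)(597) + (0.984677)(64) = 106.98 m.
Horizontal magnitude = √(ΔE² + ΔN²) = √(574.22² + 106.98²) = 584.10 m.

584 m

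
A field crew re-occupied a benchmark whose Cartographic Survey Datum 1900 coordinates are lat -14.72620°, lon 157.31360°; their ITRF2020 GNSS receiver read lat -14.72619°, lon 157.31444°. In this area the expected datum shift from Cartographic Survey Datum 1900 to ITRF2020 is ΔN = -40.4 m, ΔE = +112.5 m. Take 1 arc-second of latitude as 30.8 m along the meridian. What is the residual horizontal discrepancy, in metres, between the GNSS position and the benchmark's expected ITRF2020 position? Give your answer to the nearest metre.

47 m

Observed coordinate differences: Δφ = +0.00001°, Δλ = +0.00084°.
Converting to metres (1° lat = 110880 m, cos φ = 0.967152): observed ΔN = 1.1 m, observed ΔE = 90.1 m.
Subtracting the expected shift leaves a residual of 1.1 − (-40.4) = 41.5 m north and 90.1 − (112.5) = -22.4 m east.
Residual distance = √(41.5² + (-22.4)²) = 47.2 m.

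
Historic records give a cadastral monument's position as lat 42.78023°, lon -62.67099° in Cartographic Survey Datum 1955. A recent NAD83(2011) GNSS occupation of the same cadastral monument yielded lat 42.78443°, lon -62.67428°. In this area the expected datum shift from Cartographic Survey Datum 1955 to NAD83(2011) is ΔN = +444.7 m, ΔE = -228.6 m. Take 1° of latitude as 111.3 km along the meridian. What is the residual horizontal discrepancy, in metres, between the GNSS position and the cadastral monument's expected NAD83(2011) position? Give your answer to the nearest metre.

Observed coordinate differences: Δφ = +0.00420°, Δλ = -0.00329°.
Converting to metres (1° lat = 111300 m, cos φ = 0.733964): observed ΔN = 467.5 m, observed ΔE = -268.8 m.
Subtracting the expected shift leaves a residual of 467.5 − (444.7) = 22.8 m north and -268.8 − (-228.6) = -40.2 m east.
Residual distance = √(22.8² + (-40.2)²) = 46.2 m.

46 m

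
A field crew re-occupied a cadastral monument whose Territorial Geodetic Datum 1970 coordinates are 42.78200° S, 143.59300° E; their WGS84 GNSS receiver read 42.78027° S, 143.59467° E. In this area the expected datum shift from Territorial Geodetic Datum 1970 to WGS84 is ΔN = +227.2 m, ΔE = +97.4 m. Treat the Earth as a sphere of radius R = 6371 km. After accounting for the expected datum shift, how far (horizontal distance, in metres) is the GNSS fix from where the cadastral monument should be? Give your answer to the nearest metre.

52 m

Observed coordinate differences: Δφ = +0.00173°, Δλ = +0.00167°.
Converting to metres (1° lat = 111195 m, cos φ = 0.733943): observed ΔN = 192.4 m, observed ΔE = 136.3 m.
Subtracting the expected shift leaves a residual of 192.4 − (227.2) = -34.8 m north and 136.3 − (97.4) = 38.9 m east.
Residual distance = √((-34.8)² + 38.9²) = 52.2 m.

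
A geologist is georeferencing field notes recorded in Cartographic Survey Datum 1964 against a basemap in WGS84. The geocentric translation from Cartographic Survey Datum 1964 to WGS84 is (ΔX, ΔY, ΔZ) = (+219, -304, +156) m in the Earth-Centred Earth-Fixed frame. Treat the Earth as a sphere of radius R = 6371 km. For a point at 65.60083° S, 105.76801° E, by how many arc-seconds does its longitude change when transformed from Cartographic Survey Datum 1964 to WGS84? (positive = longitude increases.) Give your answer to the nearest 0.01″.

sin φ = -0.910690, cos φ = 0.413091, sin λ = 0.962370, cos λ = -0.271743.
East component: ΔE = −sin λ·ΔX + cos λ·ΔY = −(0.962370)(219) + (-0.271743)(-304) = -128.15 m.
1° of latitude spans πR/180 = 111195 m; at latitude φ, 1° of longitude spans that × cos φ = 45933.6 m, so Δλ = -128.15 / 45933.6 × 3600 = -10.044″.

Δλ = -10.04″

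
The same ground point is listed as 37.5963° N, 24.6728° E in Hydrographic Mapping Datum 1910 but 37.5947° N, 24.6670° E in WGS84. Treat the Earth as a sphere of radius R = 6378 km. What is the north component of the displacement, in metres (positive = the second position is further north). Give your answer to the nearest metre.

Δφ = 37.5947° − 37.5963° = -0.0016°; Δλ = 24.6670° − 24.6728° = -0.0058°.
1° along a meridian = πR/180 = 111317 m.
ΔN = Δφ × 111317 = -178.1 m; ΔE = Δλ × 111317 × cos(37.5963°) = -0.0058 × 111317 × 0.792329 = -511.6 m.

ΔN = -178 m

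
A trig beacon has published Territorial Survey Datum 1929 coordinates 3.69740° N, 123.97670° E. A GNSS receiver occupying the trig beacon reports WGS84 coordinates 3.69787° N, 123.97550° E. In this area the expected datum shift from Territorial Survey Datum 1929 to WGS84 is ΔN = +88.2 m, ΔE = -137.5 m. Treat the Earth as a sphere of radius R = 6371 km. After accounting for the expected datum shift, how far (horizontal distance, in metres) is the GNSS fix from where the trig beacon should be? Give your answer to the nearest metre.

36 m

Observed coordinate differences: Δφ = +0.00047°, Δλ = -0.00120°.
Converting to metres (1° lat = 111195 m, cos φ = 0.997919): observed ΔN = 52.3 m, observed ΔE = -133.2 m.
Subtracting the expected shift leaves a residual of 52.3 − (88.2) = -35.9 m north and -133.2 − (-137.5) = 4.3 m east.
Residual distance = √((-35.9)² + 4.3²) = 36.2 m.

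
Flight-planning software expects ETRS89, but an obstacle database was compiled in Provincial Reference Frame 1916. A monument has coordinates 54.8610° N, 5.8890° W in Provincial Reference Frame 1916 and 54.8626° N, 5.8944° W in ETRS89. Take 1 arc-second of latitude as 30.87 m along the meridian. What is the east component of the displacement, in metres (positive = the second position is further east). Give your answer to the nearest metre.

ΔE = -345 m

Δφ = 54.8626° − 54.8610° = +0.0016°; Δλ = -5.8944° − -5.8890° = -0.0054°.
1° of latitude = 3600 × 30.87 = 111132 m.
ΔN = Δφ × 111132 = 177.8 m; ΔE = Δλ × 111132 × cos(54.8610°) = -0.0054 × 111132 × 0.575562 = -345.4 m.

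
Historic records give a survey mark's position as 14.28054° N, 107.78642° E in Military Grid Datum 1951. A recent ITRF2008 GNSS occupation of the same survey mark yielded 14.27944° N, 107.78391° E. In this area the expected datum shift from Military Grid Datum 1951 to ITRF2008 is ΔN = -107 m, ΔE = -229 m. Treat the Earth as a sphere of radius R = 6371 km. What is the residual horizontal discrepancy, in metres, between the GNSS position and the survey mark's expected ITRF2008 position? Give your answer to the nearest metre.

44 m

Observed coordinate differences: Δφ = -0.00110°, Δλ = -0.00251°.
Converting to metres (1° lat = 111195 m, cos φ = 0.969100): observed ΔN = -122.3 m, observed ΔE = -270.5 m.
Subtracting the expected shift leaves a residual of -122.3 − (-107) = -15.3 m north and -270.5 − (-229) = -41.5 m east.
Residual distance = √((-15.3)² + (-41.5)²) = 44.2 m.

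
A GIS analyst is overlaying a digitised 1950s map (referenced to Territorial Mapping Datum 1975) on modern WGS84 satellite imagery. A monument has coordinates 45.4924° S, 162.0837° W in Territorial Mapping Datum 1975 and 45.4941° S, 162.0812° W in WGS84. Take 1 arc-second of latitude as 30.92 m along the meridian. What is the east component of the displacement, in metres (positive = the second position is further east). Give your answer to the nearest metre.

Δφ = -45.4941° − -45.4924° = -0.0017°; Δλ = -162.0812° − -162.0837° = +0.0025°.
1° of latitude = 3600 × 30.92 = 111312 m.
ΔN = Δφ × 111312 = -189.2 m; ΔE = Δλ × 111312 × cos(-45.4924°) = +0.0025 × 111312 × 0.701004 = 195.1 m.

ΔE = 195 m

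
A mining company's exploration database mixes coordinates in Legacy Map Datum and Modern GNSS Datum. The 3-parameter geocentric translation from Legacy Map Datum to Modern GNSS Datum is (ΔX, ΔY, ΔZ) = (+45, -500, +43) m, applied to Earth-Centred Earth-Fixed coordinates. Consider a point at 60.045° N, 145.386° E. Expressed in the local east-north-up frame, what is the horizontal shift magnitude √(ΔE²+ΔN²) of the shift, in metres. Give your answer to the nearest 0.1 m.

At φ = 60.045°, λ = 145.386°: sin φ = 0.866418, cos φ = 0.499320, sin λ = 0.568045, cos λ = -0.822998.
ΔE = −sin λ·ΔX + cos λ·ΔY = −(0.568045)·(45) + (-0.822998)·(-500) = 385.94 m.
ΔN = −sin φ cos λ·ΔX − sin φ sin λ·ΔY + cos φ·ΔZ = −(0.866418)(-0.822998)(45) − (0.866418)(0.568045)(-500) + (0.499320)(43) = 299.64 m.
Horizontal magnitude = √(ΔE² + ΔN²) = √(385.94² + 299.64²) = 488.60 m.

488.6 m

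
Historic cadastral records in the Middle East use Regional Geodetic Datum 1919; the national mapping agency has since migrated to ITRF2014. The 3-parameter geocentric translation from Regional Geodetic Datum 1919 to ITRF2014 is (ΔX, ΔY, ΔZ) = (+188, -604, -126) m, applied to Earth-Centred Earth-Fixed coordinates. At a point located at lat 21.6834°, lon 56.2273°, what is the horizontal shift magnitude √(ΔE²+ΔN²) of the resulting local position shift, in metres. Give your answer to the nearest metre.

493 m

At φ = 21.6834°, λ = 56.2273°: sin φ = 0.369478, cos φ = 0.929240, sin λ = 0.831249, cos λ = 0.555900.
ΔE = −sin λ·ΔX + cos λ·ΔY = −(0.831249)·(188) + (0.555900)·(-604) = -492.04 m.
ΔN = −sin φ cos λ·ΔX − sin φ sin λ·ΔY + cos φ·ΔZ = −(0.369478)(0.555900)(188) − (0.369478)(0.831249)(-604) + (0.929240)(-126) = 29.81 m.
Horizontal magnitude = √(ΔE² + ΔN²) = √((-492.04)² + 29.81²) = 492.94 m.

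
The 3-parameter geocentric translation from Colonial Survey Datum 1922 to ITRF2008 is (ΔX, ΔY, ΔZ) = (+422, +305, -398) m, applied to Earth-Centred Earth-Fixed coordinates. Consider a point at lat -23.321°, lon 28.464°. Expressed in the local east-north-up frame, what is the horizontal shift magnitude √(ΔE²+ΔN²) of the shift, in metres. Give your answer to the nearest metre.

At φ = -23.321°, λ = 28.464°: sin φ = -0.395882, cos φ = 0.918301, sin λ = 0.476606, cos λ = 0.879117.
ΔE = −sin λ·ΔX + cos λ·ΔY = −(0.476606)·(422) + (0.879117)·(305) = 67.00 m.
ΔN = −sin φ cos λ·ΔX − sin φ sin λ·ΔY + cos φ·ΔZ = −(-0.395882)(0.879117)(422) − (-0.395882)(0.476606)(305) + (0.918301)(-398) = -161.07 m.
Horizontal magnitude = √(ΔE² + ΔN²) = √(67.00² + (-161.07)²) = 174.45 m.

174 m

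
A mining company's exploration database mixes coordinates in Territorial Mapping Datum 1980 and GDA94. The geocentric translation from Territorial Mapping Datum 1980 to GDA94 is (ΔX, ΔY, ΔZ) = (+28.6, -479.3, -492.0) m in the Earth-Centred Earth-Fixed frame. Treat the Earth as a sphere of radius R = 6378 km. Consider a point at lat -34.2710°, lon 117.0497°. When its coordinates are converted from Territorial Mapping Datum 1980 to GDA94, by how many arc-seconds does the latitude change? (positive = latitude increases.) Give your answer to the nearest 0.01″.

Δφ = -21.16″

sin φ = -0.563108, cos φ = 0.826383, sin λ = 0.890612, cos λ = -0.454763.
North component: ΔN = −sin φ cos λ·ΔX − sin φ sin λ·ΔY + cos φ·ΔZ = −(-0.563108)(-0.454763)(28.6) − (-0.563108)(0.890612)(-479.3) + (0.826383)(-492.0) = -654.28 m.
1° of latitude spans πR/180 = 111317 m, so Δφ = -654.28 / 111317 × 3600 = -21.159″.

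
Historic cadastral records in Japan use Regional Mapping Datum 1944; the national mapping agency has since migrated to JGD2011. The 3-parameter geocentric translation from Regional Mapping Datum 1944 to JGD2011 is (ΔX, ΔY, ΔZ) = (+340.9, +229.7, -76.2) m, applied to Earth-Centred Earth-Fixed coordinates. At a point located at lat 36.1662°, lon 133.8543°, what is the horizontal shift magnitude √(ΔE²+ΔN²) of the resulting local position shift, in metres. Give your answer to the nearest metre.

At φ = 36.1662°, λ = 133.8543°: sin φ = 0.590130, cos φ = 0.807309, sin λ = 0.721104, cos λ = -0.692827.
ΔE = −sin λ·ΔX + cos λ·ΔY = −(0.721104)·(340.9) + (-0.692827)·(229.7) = -404.97 m.
ΔN = −sin φ cos λ·ΔX − sin φ sin λ·ΔY + cos φ·ΔZ = −(0.590130)(-0.692827)(340.9) − (0.590130)(0.721104)(229.7) + (0.807309)(-76.2) = -19.88 m.
Horizontal magnitude = √(ΔE² + ΔN²) = √((-404.97)² + (-19.88)²) = 405.45 m.

405 m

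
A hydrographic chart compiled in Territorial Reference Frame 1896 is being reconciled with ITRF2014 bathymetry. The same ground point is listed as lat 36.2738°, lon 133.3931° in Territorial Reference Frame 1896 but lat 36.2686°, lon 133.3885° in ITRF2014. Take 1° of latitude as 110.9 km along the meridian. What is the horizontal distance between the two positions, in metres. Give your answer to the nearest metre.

708 m

Δφ = 36.2686° − 36.2738° = -0.0052°; Δλ = 133.3885° − 133.3931° = -0.0046°.
ΔN = Δφ × 110900 = -576.7 m; ΔE = Δλ × 110900 × cos(36.2738°) = -0.0046 × 110900 × 0.806199 = -411.3 m.
Distance = √(ΔE² + ΔN²) = √((-411.3)² + (-576.7)²) = 708.3 m.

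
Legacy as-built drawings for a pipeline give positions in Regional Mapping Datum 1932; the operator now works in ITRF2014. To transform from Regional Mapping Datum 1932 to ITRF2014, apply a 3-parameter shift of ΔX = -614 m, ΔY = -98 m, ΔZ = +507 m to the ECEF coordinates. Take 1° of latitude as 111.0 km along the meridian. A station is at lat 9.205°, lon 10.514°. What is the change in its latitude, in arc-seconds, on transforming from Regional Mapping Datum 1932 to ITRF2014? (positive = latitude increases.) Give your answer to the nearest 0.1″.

sin φ = 0.159967, cos φ = 0.987122, sin λ = 0.182476, cos λ = 0.983210.
North component: ΔN = −sin φ cos λ·ΔX − sin φ sin λ·ΔY + cos φ·ΔZ = −(0.159967)(0.983210)(-614) − (0.159967)(0.182476)(-98) + (0.987122)(507) = 599.90 m.
1° of latitude spans 111000 m, so Δφ = 599.90 / 111000 × 3600 = 19.456″.

Δφ = 19.5″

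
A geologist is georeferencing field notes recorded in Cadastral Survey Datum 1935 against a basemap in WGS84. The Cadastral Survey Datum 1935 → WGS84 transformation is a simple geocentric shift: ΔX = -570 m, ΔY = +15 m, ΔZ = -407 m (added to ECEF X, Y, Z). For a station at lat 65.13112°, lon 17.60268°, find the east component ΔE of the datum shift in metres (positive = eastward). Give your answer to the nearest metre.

ΔE = 187 m

The local east axis at (φ, λ) is (−sin λ, cos λ, 0), so ΔE = −sin(17.60268°)·(-570) + cos(17.60268°)·15 = 186.67 m.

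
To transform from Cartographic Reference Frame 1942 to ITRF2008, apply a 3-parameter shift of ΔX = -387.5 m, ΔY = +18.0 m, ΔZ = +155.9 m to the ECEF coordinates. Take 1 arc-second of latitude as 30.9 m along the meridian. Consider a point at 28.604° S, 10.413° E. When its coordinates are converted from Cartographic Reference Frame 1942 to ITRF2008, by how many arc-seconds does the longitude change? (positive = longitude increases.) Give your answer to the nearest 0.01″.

sin φ = -0.478753, cos φ = 0.877950, sin λ = 0.180742, cos λ = 0.983530.
East component: ΔE = −sin λ·ΔX + cos λ·ΔY = −(0.180742)(-387.5) + (0.983530)(18.0) = 87.74 m.
1° of latitude spans 3600 × 30.90 = 111240 m; at latitude φ, 1° of longitude spans that × cos φ = 97663.1 m, so Δλ = 87.74 / 97663.1 × 3600 = 3.234″.

Δλ = 3.23″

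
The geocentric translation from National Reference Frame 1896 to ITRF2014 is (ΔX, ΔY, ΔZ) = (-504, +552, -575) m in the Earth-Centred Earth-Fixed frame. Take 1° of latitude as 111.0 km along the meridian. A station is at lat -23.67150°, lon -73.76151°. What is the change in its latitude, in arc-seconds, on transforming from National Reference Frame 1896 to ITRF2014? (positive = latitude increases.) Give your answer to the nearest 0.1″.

Δφ = -25.8″

sin φ = -0.401492, cos φ = 0.915862, sin λ = -0.960106, cos λ = 0.279636.
North component: ΔN = −sin φ cos λ·ΔX − sin φ sin λ·ΔY + cos φ·ΔZ = −(-0.401492)(0.279636)(-504) − (-0.401492)(-0.960106)(552) + (0.915862)(-575) = -795.99 m.
1° of latitude spans 111000 m, so Δφ = -795.99 / 111000 × 3600 = -25.816″.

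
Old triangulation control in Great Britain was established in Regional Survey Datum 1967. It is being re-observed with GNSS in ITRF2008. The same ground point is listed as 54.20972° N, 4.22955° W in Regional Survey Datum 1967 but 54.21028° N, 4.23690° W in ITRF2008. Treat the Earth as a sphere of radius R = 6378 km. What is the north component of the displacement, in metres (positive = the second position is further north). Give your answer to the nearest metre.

Δφ = 54.21028° − 54.20972° = +0.00056°; Δλ = -4.23690° − -4.22955° = -0.00735°.
1° along a meridian = πR/180 = 111317 m.
ΔN = Δφ × 111317 = 62.3 m; ΔE = Δλ × 111317 × cos(54.20972°) = -0.00735 × 111317 × 0.584820 = -478.5 m.

ΔN = 62 m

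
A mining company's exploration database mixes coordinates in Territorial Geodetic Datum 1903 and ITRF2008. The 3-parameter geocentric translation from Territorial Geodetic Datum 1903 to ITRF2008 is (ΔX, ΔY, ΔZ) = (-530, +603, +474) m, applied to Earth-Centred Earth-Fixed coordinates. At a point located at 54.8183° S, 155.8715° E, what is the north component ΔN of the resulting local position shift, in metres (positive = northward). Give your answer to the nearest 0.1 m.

The local north axis is (−sin φ cos λ, −sin φ sin λ, cos φ), giving ΔN = 395.337 + 201.469 + 273.105 = 869.91 m.

ΔN = 869.9 m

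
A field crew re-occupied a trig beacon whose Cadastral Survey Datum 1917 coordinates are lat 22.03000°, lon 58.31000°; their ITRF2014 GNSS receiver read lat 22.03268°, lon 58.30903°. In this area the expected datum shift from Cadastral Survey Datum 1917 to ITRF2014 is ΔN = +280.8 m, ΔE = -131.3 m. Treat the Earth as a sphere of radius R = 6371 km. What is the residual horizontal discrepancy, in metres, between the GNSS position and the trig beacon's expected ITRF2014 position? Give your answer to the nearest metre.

Observed coordinate differences: Δφ = +0.00268°, Δλ = -0.00097°.
Converting to metres (1° lat = 111195 m, cos φ = 0.926988): observed ΔN = 298.0 m, observed ΔE = -100.0 m.
Subtracting the expected shift leaves a residual of 298.0 − (280.8) = 17.2 m north and -100.0 − (-131.3) = 31.3 m east.
Residual distance = √(17.2² + 31.3²) = 35.7 m.

36 m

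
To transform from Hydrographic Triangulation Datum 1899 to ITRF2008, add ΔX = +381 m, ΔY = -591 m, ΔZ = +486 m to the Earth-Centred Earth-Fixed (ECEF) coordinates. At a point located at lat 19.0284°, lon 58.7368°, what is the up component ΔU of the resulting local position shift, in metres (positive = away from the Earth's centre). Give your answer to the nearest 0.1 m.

The local up (radial) axis is (cos φ cos λ, cos φ sin λ, sin φ), giving ΔU = 186.923 − 477.578 + 158.454 = -132.20 m.

ΔU = -132.2 m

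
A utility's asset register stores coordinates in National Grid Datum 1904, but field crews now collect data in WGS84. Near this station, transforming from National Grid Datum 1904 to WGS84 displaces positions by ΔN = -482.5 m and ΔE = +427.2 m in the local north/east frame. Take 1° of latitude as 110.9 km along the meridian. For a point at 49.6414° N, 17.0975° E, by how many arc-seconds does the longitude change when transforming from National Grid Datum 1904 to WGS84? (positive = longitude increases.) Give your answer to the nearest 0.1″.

Δλ = 21.4″

At latitude 49.6414°, cos φ = 0.647569.
1° of longitude at this latitude = 110.9 × cos φ = 71.82 km, so Δλ = 427.2 / 71815.5 = 0.0059486° = 21.415″.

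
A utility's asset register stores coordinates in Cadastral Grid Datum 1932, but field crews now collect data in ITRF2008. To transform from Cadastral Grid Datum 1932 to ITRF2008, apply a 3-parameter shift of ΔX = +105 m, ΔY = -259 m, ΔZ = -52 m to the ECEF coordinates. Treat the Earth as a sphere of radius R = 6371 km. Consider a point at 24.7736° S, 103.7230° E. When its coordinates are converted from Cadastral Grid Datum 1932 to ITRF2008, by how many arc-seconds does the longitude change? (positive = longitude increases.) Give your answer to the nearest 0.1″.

sin φ = -0.419034, cos φ = 0.907971, sin λ = 0.971454, cos λ = -0.237228.
East component: ΔE = −sin λ·ΔX + cos λ·ΔY = −(0.971454)(105) + (-0.237228)(-259) = -40.56 m.
1° of latitude spans πR/180 = 111195 m; at latitude φ, 1° of longitude spans that × cos φ = 100961.7 m, so Δλ = -40.56 / 100961.7 × 3600 = -1.446″.

Δλ = -1.4″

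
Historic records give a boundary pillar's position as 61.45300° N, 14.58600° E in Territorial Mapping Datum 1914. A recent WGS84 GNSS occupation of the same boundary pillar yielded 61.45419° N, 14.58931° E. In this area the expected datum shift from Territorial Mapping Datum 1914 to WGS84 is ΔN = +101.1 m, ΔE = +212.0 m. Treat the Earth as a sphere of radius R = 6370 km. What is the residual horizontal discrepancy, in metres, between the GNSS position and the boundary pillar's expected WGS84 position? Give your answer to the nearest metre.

48 m

Observed coordinate differences: Δφ = +0.00119°, Δλ = +0.00331°.
Converting to metres (1° lat = 111177 m, cos φ = 0.477879): observed ΔN = 132.3 m, observed ΔE = 175.9 m.
Subtracting the expected shift leaves a residual of 132.3 − (101.1) = 31.2 m north and 175.9 − (212.0) = -36.1 m east.
Residual distance = √(31.2² + (-36.1)²) = 47.7 m.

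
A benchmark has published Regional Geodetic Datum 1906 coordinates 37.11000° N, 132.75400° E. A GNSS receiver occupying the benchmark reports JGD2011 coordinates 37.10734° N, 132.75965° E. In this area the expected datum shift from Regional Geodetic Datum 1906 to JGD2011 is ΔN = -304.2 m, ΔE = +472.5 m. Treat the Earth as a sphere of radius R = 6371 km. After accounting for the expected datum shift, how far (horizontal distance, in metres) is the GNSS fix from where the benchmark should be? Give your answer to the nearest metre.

Observed coordinate differences: Δφ = -0.00266°, Δλ = +0.00565°.
Converting to metres (1° lat = 111195 m, cos φ = 0.797479): observed ΔN = -295.8 m, observed ΔE = 501.0 m.
Subtracting the expected shift leaves a residual of -295.8 − (-304.2) = 8.4 m north and 501.0 − (472.5) = 28.5 m east.
Residual distance = √(8.4² + 28.5²) = 29.7 m.

30 m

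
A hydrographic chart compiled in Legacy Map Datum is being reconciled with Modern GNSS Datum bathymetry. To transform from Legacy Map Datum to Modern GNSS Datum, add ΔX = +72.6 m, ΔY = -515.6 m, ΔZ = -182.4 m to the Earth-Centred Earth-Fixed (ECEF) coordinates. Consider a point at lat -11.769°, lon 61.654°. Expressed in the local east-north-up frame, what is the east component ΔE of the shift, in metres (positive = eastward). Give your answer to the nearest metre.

ΔE = -309 m

At φ = -11.769°, λ = 61.654°: sin φ = -0.203966, cos φ = 0.978978, sin λ = 0.880096, cos λ = 0.474795.
ΔE = −sin λ·ΔX + cos λ·ΔY = −(0.880096)·(72.6) + (0.474795)·(-515.6) = -308.70 m.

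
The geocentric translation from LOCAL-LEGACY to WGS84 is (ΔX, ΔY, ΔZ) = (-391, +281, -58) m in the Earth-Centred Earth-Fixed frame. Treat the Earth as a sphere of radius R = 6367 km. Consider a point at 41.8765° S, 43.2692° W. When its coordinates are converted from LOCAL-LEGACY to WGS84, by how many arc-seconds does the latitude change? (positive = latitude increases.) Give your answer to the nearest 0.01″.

sin φ = -0.667527, cos φ = 0.744585, sin λ = -0.685427, cos λ = 0.728141.
North component: ΔN = −sin φ cos λ·ΔX − sin φ sin λ·ΔY + cos φ·ΔZ = −(-0.667527)(0.728141)(-391) − (-0.667527)(-0.685427)(281) + (0.744585)(-58) = -361.80 m.
1° of latitude spans πR/180 = 111125 m, so Δφ = -361.80 / 111125 × 3600 = -11.721″.

Δφ = -11.72″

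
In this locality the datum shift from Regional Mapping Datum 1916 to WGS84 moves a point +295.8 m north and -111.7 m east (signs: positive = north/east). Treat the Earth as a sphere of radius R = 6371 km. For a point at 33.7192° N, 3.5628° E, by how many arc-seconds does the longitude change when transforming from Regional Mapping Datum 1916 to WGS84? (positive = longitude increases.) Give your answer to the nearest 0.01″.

At latitude 33.7192°, cos φ = 0.831768.
One radian of longitude at latitude φ spans R cos φ, so Δλ = ΔE / (R cos φ) = -111.7 / (6371000 × 0.831768) = -2.1079e-05 rad = -4.348″.

Δλ = -4.35″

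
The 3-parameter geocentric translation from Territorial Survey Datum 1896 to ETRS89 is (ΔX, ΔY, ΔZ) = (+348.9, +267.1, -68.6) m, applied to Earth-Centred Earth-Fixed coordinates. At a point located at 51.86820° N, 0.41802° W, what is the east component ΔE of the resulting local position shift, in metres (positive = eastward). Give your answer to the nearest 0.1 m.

At φ = 51.86820°, λ = -0.41802°: sin φ = 0.786592, cos φ = 0.617473, sin λ = -0.007296, cos λ = 0.999973.
ΔE = −sin λ·ΔX + cos λ·ΔY = −(-0.007296)·(348.9) + (0.999973)·(267.1) = 269.64 m.

ΔE = 269.6 m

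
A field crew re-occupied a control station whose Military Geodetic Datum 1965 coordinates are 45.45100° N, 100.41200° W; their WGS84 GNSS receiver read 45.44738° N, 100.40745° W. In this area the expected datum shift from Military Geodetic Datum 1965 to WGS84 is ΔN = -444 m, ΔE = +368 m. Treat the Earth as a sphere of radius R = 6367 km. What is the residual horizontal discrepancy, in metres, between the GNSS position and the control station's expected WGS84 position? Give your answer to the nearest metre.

Observed coordinate differences: Δφ = -0.00362°, Δλ = +0.00455°.
Converting to metres (1° lat = 111125 m, cos φ = 0.701519): observed ΔN = -402.3 m, observed ΔE = 354.7 m.
Subtracting the expected shift leaves a residual of -402.3 − (-444) = 41.7 m north and 354.7 − (368) = -13.3 m east.
Residual distance = √(41.7² + (-13.3)²) = 43.8 m.

44 m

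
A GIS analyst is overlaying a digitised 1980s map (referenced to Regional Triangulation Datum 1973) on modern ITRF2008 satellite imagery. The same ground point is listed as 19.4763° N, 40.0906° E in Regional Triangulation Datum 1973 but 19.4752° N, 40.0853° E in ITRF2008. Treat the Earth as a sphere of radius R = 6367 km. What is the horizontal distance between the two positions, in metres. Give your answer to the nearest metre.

569 m

Δφ = 19.4752° − 19.4763° = -0.0011°; Δλ = 40.0853° − 40.0906° = -0.0053°.
1° along a meridian = πR/180 = 111125 m.
ΔN = Δφ × 111125 = -122.2 m; ΔE = Δλ × 111125 × cos(19.4763°) = -0.0053 × 111125 × 0.942779 = -555.3 m.
Distance = √(ΔE² + ΔN²) = √((-555.3)² + (-122.2)²) = 568.6 m.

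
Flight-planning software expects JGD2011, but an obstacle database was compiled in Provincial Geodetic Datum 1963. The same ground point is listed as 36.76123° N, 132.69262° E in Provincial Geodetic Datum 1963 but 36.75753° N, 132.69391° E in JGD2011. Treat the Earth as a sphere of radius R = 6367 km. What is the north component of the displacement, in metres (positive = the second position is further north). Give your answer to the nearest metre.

Δφ = 36.75753° − 36.76123° = -0.00370°; Δλ = 132.69391° − 132.69262° = +0.00129°.
1° along a meridian = πR/180 = 111125 m.
ΔN = Δφ × 111125 = -411.2 m; ΔE = Δλ × 111125 × cos(36.76123°) = +0.00129 × 111125 × 0.801137 = 114.8 m.

ΔN = -411 m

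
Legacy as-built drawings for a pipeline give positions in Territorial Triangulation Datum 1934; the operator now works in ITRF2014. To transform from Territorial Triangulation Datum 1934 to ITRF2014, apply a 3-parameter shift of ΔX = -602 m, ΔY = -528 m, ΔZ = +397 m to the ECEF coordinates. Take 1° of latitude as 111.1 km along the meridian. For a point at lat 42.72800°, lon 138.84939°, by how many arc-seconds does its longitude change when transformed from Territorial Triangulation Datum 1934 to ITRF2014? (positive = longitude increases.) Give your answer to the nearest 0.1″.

sin φ = 0.678519, cos φ = 0.734583, sin λ = 0.658041, cos λ = -0.752982.
East component: ΔE = −sin λ·ΔX + cos λ·ΔY = −(0.658041)(-602) + (-0.752982)(-528) = 793.72 m.
1° of latitude spans 111100 m; at latitude φ, 1° of longitude spans that × cos φ = 81612.2 m, so Δλ = 793.72 / 81612.2 × 3600 = 35.012″.

Δλ = 35.0″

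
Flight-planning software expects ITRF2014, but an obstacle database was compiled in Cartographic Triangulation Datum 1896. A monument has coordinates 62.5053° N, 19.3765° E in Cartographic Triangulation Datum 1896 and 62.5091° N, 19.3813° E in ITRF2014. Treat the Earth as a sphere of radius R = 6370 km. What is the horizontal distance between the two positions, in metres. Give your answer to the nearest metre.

Δφ = 62.5091° − 62.5053° = +0.0038°; Δλ = 19.3813° − 19.3765° = +0.0048°.
1° along a meridian = πR/180 = 111177 m.
ΔN = Δφ × 111177 = 422.5 m; ΔE = Δλ × 111177 × cos(62.5053°) = +0.0048 × 111177 × 0.461667 = 246.4 m.
Distance = √(ΔE² + ΔN²) = √(246.4² + 422.5²) = 489.1 m.

489 m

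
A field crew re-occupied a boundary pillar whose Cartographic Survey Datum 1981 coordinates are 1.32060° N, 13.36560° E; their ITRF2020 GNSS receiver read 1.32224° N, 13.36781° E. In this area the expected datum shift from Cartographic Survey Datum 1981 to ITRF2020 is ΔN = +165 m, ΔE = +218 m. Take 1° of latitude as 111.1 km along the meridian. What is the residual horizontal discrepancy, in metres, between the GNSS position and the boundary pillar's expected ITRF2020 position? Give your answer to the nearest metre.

Observed coordinate differences: Δφ = +0.00164°, Δλ = +0.00221°.
Converting to metres (1° lat = 111100 m, cos φ = 0.999734): observed ΔN = 182.2 m, observed ΔE = 245.5 m.
Subtracting the expected shift leaves a residual of 182.2 − (165) = 17.2 m north and 245.5 − (218) = 27.5 m east.
Residual distance = √(17.2² + 27.5²) = 32.4 m.

32 m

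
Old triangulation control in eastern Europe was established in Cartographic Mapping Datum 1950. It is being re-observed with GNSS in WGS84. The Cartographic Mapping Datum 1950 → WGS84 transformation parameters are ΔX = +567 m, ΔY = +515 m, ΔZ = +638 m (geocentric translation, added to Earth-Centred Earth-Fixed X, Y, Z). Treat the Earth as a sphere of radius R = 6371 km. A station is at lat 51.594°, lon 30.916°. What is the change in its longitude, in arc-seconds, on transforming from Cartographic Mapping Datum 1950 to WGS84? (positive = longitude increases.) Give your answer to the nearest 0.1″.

Δλ = 7.8″

sin φ = 0.783628, cos φ = 0.621230, sin λ = 0.513781, cos λ = 0.857921.
East component: ΔE = −sin λ·ΔX + cos λ·ΔY = −(0.513781)(567) + (0.857921)(515) = 150.52 m.
1° of latitude spans πR/180 = 111195 m; at latitude φ, 1° of longitude spans that × cos φ = 69077.6 m, so Δλ = 150.52 / 69077.6 × 3600 = 7.844″.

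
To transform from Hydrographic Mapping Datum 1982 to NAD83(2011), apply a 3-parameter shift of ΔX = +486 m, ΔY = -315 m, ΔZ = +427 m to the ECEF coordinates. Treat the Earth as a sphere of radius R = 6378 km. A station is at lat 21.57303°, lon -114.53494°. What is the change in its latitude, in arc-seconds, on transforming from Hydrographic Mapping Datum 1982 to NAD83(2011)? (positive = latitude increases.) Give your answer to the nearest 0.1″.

sin φ = 0.367687, cos φ = 0.929950, sin λ = -0.909708, cos λ = -0.415248.
North component: ΔN = −sin φ cos λ·ΔX − sin φ sin λ·ΔY + cos φ·ΔZ = −(0.367687)(-0.415248)(486) − (0.367687)(-0.909708)(-315) + (0.929950)(427) = 365.93 m.
1° of latitude spans πR/180 = 111317 m, so Δφ = 365.93 / 111317 × 3600 = 11.834″.

Δφ = 11.8″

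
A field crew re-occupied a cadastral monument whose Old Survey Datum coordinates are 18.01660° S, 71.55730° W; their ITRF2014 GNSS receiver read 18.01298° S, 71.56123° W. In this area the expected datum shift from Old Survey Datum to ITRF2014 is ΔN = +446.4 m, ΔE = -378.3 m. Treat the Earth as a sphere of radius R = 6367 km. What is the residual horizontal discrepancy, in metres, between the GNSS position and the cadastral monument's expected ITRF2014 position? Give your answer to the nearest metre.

Observed coordinate differences: Δφ = +0.00362°, Δλ = -0.00393°.
Converting to metres (1° lat = 111125 m, cos φ = 0.950967): observed ΔN = 402.3 m, observed ΔE = -415.3 m.
Subtracting the expected shift leaves a residual of 402.3 − (446.4) = -44.1 m north and -415.3 − (-378.3) = -37.0 m east.
Residual distance = √((-44.1)² + (-37.0)²) = 57.6 m.

58 m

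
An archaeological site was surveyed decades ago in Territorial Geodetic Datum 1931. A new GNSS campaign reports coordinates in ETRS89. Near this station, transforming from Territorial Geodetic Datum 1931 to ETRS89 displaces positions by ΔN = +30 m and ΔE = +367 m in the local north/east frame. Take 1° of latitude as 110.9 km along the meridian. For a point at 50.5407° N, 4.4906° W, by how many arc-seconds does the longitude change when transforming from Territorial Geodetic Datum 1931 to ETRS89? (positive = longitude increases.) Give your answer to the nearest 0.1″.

At latitude 50.5407°, cos φ = 0.635530.
1° of longitude at this latitude = 110.9 × cos φ = 70.48 km, so Δλ = 367.0 / 70480.3 = 0.0052071° = 18.746″.

Δλ = 18.7″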